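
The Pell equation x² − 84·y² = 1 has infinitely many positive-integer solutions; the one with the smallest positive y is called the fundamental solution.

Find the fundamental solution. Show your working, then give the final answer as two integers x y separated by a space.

55 6

√84 = [9; 6,18, …], period ℓ=2 (even) → k=1
a_0=9:  p_0=9·1+0=9,  q_0=9·0+1=1
a_1=6:  p_1=6·9+1=55,  q_1=6·1+0=6
(x₁, y₁) = (55, 6);  55² − 84·6² = 1 ✓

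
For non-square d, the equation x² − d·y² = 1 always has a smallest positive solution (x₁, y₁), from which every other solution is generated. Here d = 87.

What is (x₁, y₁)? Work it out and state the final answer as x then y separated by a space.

d=87: √d = [9; 3,18] (ℓ=2, even), read p_1/q_1
a_0=9:  p_0=9·1+0=9,  q_0=9·0+1=1
a_1=3:  p_1=3·9+1=28,  q_1=3·1+0=3
(x₁, y₁) = (28, 3);  28² − 87·3² = 1 ✓

28 3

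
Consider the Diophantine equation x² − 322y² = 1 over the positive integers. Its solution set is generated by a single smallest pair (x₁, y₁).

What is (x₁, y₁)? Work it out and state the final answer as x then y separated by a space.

√322 → a₀=17, period (1,16,1,34); ℓ=4 even so k=3
a_0=17:  p_0=17·1+0=17,  q_0=17·0+1=1
a_1=1:  p_1=1·17+1=18,  q_1=1·1+0=1
a_2=16:  p_2=16·18+17=305,  q_2=16·1+1=17
a_3=1:  p_3=1·305+18=323,  q_3=1·17+1=18
→ (323, 18).  Check: 323²=104329, 322·18²=104328, difference 1.

323 18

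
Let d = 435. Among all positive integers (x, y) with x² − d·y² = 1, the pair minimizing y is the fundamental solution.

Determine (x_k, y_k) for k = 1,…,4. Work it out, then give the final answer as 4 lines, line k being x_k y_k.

146 7
42631 2044
12448106 596841
3634804321 174275528

√435 → a₀=20, period (1,5,1,40); ℓ=4 even so k=3
a_0=20:  p_0=20·1+0=20,  q_0=20·0+1=1
…
a_2=5:  p_2=5·21+20=125,  q_2=5·1+1=6
a_3=1:  p_3=1·125+21=146,  q_3=1·6+1=7
fundamental: x₁=146, y₁=7  (since 21316 − 435·49 = 1)
k=2:  x_2 = 146·146+435·7·7 = 42631,  y_2 = 146·7+7·146 = 2044
k=3:  x_3 = 146·42631+435·7·2044 = 12448106,  y_3 = 146·2044+7·42631 = 596841
k=4:  x_4 = 146·12448106+435·7·596841 = 3634804321,  y_4 = 146·596841+7·12448106 = 174275528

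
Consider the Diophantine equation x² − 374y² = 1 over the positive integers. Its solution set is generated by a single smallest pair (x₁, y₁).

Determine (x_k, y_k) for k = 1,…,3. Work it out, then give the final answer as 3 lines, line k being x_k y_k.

d=374: √d = [19; 2,1,18,1,2,38] (ℓ=6, even), read p_5/q_5
step 0: (19, 1)  from 19·(1,0) + (0,1)
…
step 3: (1083, 56)  from 18·(58,3) + (39,2)
step 4: (1141, 59)  from 1·(1083,56) + (58,3)
step 5: (3365, 174)  from 2·(1141,59) + (1083,56)
→ (3365, 174).  Check: 3365²=11323225, 374·174²=11323224, difference 1.
n=2: (3365,174)∘(3365,174) = (3365·3365+374·174·174, 3365·174+174·3365) = (22646449,1171020)
n=3: (22646449,1171020)∘(3365,174) = (3365·22646449+374·174·1171020, 3365·1171020+174·22646449) = (152410598405,7880964426)

3365 174
22646449 1171020
152410598405 7880964426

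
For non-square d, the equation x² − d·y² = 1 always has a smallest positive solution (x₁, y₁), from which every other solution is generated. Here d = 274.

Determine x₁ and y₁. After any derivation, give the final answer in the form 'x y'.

3959299 239190

[16; 1,1,4,4,1,1,32] for √274; ℓ=7 ⇒ convergent index 13
k=0  a_k=16  p_k/q_k = 16/1
…
k=4  a_k=4  p_k/q_k = 629/38
k=5  a_k=1  p_k/q_k = 778/47
…
k=7  a_k=32  p_k/q_k = 45802/2767
…
k=9  a_k=1  p_k/q_k = 93011/5619
…
k=11  a_k=4  p_k/q_k = 1770023/106931
k=12  a_k=1  p_k/q_k = 2189276/132259
k=13  a_k=1  p_k/q_k = 3959299/239190
fundamental: x₁=3959299, y₁=239190  (since 15676048571401 − 274·57211856100 = 1)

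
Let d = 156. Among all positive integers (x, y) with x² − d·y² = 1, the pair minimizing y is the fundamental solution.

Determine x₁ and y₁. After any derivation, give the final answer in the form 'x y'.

√156 = [12; 2,24, …], period ℓ=2 (even) → k=1
k=0  a_k=12  p_k/q_k = 12/1
k=1  a_k=2  p_k/q_k = 25/2
(x₁, y₁) = (25, 2);  25² − 156·2² = 1 ✓

25 2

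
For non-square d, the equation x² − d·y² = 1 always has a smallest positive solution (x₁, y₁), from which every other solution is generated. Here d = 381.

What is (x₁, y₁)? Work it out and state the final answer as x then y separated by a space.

1015 52

d=381: √d = [19; 1,1,12,1,1,38] (ℓ=6, even), read p_5/q_5
i=0: a=19 ⇒ p=19, q=1
i=1: a=1 ⇒ p=20, q=1
i=2: a=1 ⇒ p=39, q=2
i=3: a=12 ⇒ p=488, q=25
i=4: a=1 ⇒ p=527, q=27
i=5: a=1 ⇒ p=1015, q=52
fundamental: x₁=1015, y₁=52  (since 1030225 − 381·2704 = 1)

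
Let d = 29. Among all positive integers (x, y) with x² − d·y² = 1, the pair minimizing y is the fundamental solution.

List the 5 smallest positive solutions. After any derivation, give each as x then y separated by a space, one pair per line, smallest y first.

√29 → a₀=5, period (2,1,1,2,10); ℓ=5 odd so k=9
a_0=5:  p_0=5·1+0=5,  q_0=5·0+1=1
a_1=2:  p_1=2·5+1=11,  q_1=2·1+0=2
a_2=1:  p_2=1·11+5=16,  q_2=1·2+1=3
a_3=1:  p_3=1·16+11=27,  q_3=1·3+2=5
a_4=2:  p_4=2·27+16=70,  q_4=2·5+3=13
a_5=10:  p_5=10·70+27=727,  q_5=10·13+5=135
a_6=2:  p_6=2·727+70=1524,  q_6=2·135+13=283
a_7=1:  p_7=1·1524+727=2251,  q_7=1·283+135=418
a_8=1:  p_8=1·2251+1524=3775,  q_8=1·418+283=701
a_9=2:  p_9=2·3775+2251=9801,  q_9=2·701+418=1820
→ (9801, 1820).  Check: 9801²=96059601, 29·1820²=96059600, difference 1.
(9801+1820√29)^2 = 192119201 + 35675640√29
(9801+1820√29)^3 = 3765920568201 + 699313893460√29
(9801+1820√29)^4 = 73819574785756801 + 13707950903927280√29
(9801+1820√29)^5 = 1447011301184484245001 + 268703252919468649100√29

9801 1820
192119201 35675640
3765920568201 699313893460
73819574785756801 13707950903927280
1447011301184484245001 268703252919468649100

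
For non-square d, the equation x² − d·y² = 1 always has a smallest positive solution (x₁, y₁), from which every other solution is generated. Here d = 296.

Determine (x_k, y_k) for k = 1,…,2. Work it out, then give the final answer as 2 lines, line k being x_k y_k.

3699 215
27365201 1590570

√296 → a₀=17, period (4,1,7,1,4,34); ℓ=6 even so k=5
step 0: (17, 1)  from 17·(1,0) + (0,1)
…
step 2: (86, 5)  from 1·(69,4) + (17,1)
…
step 4: (757, 44)  from 1·(671,39) + (86,5)
step 5: (3699, 215)  from 4·(757,44) + (671,39)
→ (3699, 215).  Check: 3699²=13682601, 296·215²=13682600, difference 1.
n=2: (3699,215)∘(3699,215) = (3699·3699+296·215·215, 3699·215+215·3699) = (27365201,1590570)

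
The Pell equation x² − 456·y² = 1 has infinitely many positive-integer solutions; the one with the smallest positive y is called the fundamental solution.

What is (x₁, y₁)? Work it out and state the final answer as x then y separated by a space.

1025 48

d=456: √d = [21; 2,1,4,1,2,42] (ℓ=6, even), read p_5/q_5
k=0  a_k=21  p_k/q_k = 21/1
…
k=4  a_k=1  p_k/q_k = 363/17
k=5  a_k=2  p_k/q_k = 1025/48
(x₁, y₁) = (1025, 48);  1025² − 456·48² = 1 ✓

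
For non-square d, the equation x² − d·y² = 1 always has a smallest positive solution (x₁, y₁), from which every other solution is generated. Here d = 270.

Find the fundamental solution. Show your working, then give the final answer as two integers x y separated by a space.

5291 322

d=270: √d = [16; 2,3,6,3,2,32] (ℓ=6, even), read p_5/q_5
i=0: a=16 ⇒ p=16, q=1
…
i=3: a=6 ⇒ p=723, q=44
i=4: a=3 ⇒ p=2284, q=139
i=5: a=2 ⇒ p=5291, q=322
→ (5291, 322).  Check: 5291²=27994681, 270·322²=27994680, difference 1.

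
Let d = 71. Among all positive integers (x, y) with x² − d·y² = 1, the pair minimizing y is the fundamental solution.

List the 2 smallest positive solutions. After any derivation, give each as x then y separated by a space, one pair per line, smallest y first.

3480 413
24220799 2874480

d=71: √d = [8; 2,2,1,7,1,2,2,16] (ℓ=8, even), read p_7/q_7
i=0: a=8 ⇒ p=8, q=1
i=1: a=2 ⇒ p=17, q=2
i=2: a=2 ⇒ p=42, q=5
i=3: a=1 ⇒ p=59, q=7
i=4: a=7 ⇒ p=455, q=54
i=5: a=1 ⇒ p=514, q=61
i=6: a=2 ⇒ p=1483, q=176
i=7: a=2 ⇒ p=3480, q=413
(x₁, y₁) = (3480, 413);  3480² − 71·413² = 1 ✓
n=2: (3480,413)∘(3480,413) = (3480·3480+71·413·413, 3480·413+413·3480) = (24220799,2874480)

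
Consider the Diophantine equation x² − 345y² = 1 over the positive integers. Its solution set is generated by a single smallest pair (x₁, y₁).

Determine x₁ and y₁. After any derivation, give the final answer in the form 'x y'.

[18; 1,1,2,1,6,1,2,1,1,36] for √345; ℓ=10 ⇒ convergent index 9
a_0=18:  p_0=18·1+0=18,  q_0=18·0+1=1
…
a_3=2:  p_3=2·37+19=93,  q_3=2·2+1=5
a_4=1:  p_4=1·93+37=130,  q_4=1·5+2=7
a_5=6:  p_5=6·130+93=873,  q_5=6·7+5=47
a_6=1:  p_6=1·873+130=1003,  q_6=1·47+7=54
a_7=2:  p_7=2·1003+873=2879,  q_7=2·54+47=155
a_8=1:  p_8=1·2879+1003=3882,  q_8=1·155+54=209
a_9=1:  p_9=1·3882+2879=6761,  q_9=1·209+155=364
fundamental: x₁=6761, y₁=364  (since 45711121 − 345·132496 = 1)

6761 364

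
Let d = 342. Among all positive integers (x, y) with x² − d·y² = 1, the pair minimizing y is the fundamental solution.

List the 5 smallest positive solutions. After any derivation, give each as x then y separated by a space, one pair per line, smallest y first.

37 2
2737 148
202501 10950
14982337 810152
1108490437 59940298

√342 → a₀=18, period (2,36); ℓ=2 even so k=1
a_0=18:  p_0=18·1+0=18,  q_0=18·0+1=1
a_1=2:  p_1=2·18+1=37,  q_1=2·1+0=2
(x₁, y₁) = (37, 2);  37² − 342·2² = 1 ✓
(37+2√342)^2 = 2737 + 148√342
(37+2√342)^3 = 202501 + 10950√342
(37+2√342)^4 = 14982337 + 810152√342
(37+2√342)^5 = 1108490437 + 59940298√342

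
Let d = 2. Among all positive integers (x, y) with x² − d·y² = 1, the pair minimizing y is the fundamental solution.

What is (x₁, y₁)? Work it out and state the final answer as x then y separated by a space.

d=2: √d = [1; 2] (ℓ=1, odd), read p_1/q_1
i=0: a=1 ⇒ p=1, q=1
i=1: a=2 ⇒ p=3, q=2
→ (3, 2).  Check: 3²=9, 2·2²=8, difference 1.

3 2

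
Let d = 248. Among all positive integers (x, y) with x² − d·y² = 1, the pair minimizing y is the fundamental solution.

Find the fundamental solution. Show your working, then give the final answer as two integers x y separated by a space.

63 4

√248 = [15; 1,2,1,30, …], period ℓ=4 (even) → k=3
step 0: (15, 1)  from 15·(1,0) + (0,1)
step 1: (16, 1)  from 1·(15,1) + (1,0)
step 2: (47, 3)  from 2·(16,1) + (15,1)
step 3: (63, 4)  from 1·(47,3) + (16,1)
fundamental: x₁=63, y₁=4  (since 3969 − 248·16 = 1)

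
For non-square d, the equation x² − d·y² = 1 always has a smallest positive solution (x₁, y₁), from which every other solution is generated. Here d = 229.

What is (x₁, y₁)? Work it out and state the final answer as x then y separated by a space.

√229 = [15; 7,1,1,7,30, …], period ℓ=5 (odd) → k=9
step 0: (15, 1)  from 15·(1,0) + (0,1)
…
step 2: (121, 8)  from 1·(106,7) + (15,1)
step 3: (227, 15)  from 1·(121,8) + (106,7)
step 4: (1710, 113)  from 7·(227,15) + (121,8)
step 5: (51527, 3405)  from 30·(1710,113) + (227,15)
…
step 7: (413926, 27353)  from 1·(362399,23948) + (51527,3405)
step 8: (776325, 51301)  from 1·(413926,27353) + (362399,23948)
step 9: (5848201, 386460)  from 7·(776325,51301) + (413926,27353)
(x₁, y₁) = (5848201, 386460);  5848201² − 229·386460² = 1 ✓

5848201 386460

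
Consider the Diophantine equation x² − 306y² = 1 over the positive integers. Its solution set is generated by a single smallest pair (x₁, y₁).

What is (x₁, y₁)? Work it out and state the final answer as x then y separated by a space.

35 2

√306 = [17; 2,34, …], period ℓ=2 (even) → k=1
k=0  a_k=17  p_k/q_k = 17/1
k=1  a_k=2  p_k/q_k = 35/2
→ (35, 2).  Check: 35²=1225, 306·2²=1224, difference 1.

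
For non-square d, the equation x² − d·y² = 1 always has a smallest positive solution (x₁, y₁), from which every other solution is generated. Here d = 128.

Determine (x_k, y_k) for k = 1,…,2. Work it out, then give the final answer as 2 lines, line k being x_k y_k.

577 51
665857 58854

√128 → a₀=11, period (3,5,3,22); ℓ=4 even so k=3
i=0: a=11 ⇒ p=11, q=1
…
i=2: a=5 ⇒ p=181, q=16
i=3: a=3 ⇒ p=577, q=51
(x₁, y₁) = (577, 51);  577² − 128·51² = 1 ✓
(577+51√128)^2 = 665857 + 58854√128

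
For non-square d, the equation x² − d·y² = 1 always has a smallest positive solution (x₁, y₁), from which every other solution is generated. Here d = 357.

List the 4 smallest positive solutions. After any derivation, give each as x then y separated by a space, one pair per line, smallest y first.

√357 = [18; 1,8,2,8,1,36, …], period ℓ=6 (even) → k=5
i=0: a=18 ⇒ p=18, q=1
i=1: a=1 ⇒ p=19, q=1
i=2: a=8 ⇒ p=170, q=9
…
i=4: a=8 ⇒ p=3042, q=161
i=5: a=1 ⇒ p=3401, q=180
fundamental: x₁=3401, y₁=180  (since 11566801 − 357·32400 = 1)
(3401+180√357)^2 = 23133601 + 1224360√357
(3401+180√357)^3 = 157354750601 + 8328096540√357
(3401+180√357)^4 = 1070326990454401 + 56647711440720√357

3401 180
23133601 1224360
157354750601 8328096540
1070326990454401 56647711440720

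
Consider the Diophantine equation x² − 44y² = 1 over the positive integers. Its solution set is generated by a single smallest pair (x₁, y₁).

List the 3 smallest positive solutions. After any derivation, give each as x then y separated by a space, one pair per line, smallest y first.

[6; 1,1,1,2,1,1,1,12] for √44; ℓ=8 ⇒ convergent index 7
i=0: a=6 ⇒ p=6, q=1
i=1: a=1 ⇒ p=7, q=1
i=2: a=1 ⇒ p=13, q=2
i=3: a=1 ⇒ p=20, q=3
…
i=5: a=1 ⇒ p=73, q=11
i=6: a=1 ⇒ p=126, q=19
i=7: a=1 ⇒ p=199, q=30
(x₁, y₁) = (199, 30);  199² − 44·30² = 1 ✓
n=2: (199,30)∘(199,30) = (199·199+44·30·30, 199·30+30·199) = (79201,11940)
n=3: (79201,11940)∘(199,30) = (199·79201+44·30·11940, 199·11940+30·79201) = (31521799,4752090)

199 30
79201 11940
31521799 4752090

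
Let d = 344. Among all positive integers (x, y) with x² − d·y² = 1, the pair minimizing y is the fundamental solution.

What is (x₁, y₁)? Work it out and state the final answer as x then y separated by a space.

√344 → a₀=18, period (1,1,4,1,3,1,4,1,1,36); ℓ=10 even so k=9
i=0: a=18 ⇒ p=18, q=1
i=1: a=1 ⇒ p=19, q=1
i=2: a=1 ⇒ p=37, q=2
…
i=8: a=1 ⇒ p=5694, q=307
i=9: a=1 ⇒ p=10405, q=561
→ (10405, 561).  Check: 10405²=108264025, 344·561²=108264024, difference 1.

10405 561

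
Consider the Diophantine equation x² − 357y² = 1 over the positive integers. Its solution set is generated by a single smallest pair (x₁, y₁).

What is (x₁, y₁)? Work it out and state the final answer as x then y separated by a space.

√357 = [18; 1,8,2,8,1,36, …], period ℓ=6 (even) → k=5
step 0: (18, 1)  from 18·(1,0) + (0,1)
…
step 3: (359, 19)  from 2·(170,9) + (19,1)
step 4: (3042, 161)  from 8·(359,19) + (170,9)
step 5: (3401, 180)  from 1·(3042,161) + (359,19)
→ (3401, 180).  Check: 3401²=11566801, 357·180²=11566800, difference 1.

3401 180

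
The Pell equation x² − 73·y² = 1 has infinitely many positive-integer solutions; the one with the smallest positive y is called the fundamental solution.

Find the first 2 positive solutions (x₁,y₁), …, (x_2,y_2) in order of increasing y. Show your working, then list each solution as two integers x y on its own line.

2281249 267000
10408194000001 1218186966000

√73 = [8; 1,1,5,5,1,1,16, …], period ℓ=7 (odd) → k=13
a_0=8:  p_0=8·1+0=8,  q_0=8·0+1=1
…
a_3=5:  p_3=5·17+9=94,  q_3=5·2+1=11
a_4=5:  p_4=5·94+17=487,  q_4=5·11+2=57
a_5=1:  p_5=1·487+94=581,  q_5=1·57+11=68
a_6=1:  p_6=1·581+487=1068,  q_6=1·68+57=125
a_7=16:  p_7=16·1068+581=17669,  q_7=16·125+68=2068
a_8=1:  p_8=1·17669+1068=18737,  q_8=1·2068+125=2193
a_9=1:  p_9=1·18737+17669=36406,  q_9=1·2193+2068=4261
…
a_12=1:  p_12=1·1040241+200767=1241008,  q_12=1·121751+23498=145249
a_13=1:  p_13=1·1241008+1040241=2281249,  q_13=1·145249+121751=267000
→ (2281249, 267000).  Check: 2281249²=5204097000001, 73·267000²=5204097000000, difference 1.
(x_2, y_2) = (2281249·2281249 + 73·267000·267000, 2281249·267000 + 267000·2281249) = (10408194000001, 1218186966000)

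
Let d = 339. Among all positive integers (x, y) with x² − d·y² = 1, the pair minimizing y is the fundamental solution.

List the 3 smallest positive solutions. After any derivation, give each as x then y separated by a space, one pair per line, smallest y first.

√339 = [18; 2,2,2,1,17,1,2,2,2,36, …], period ℓ=10 (even) → k=9
step 0: (18, 1)  from 18·(1,0) + (0,1)
step 1: (37, 2)  from 2·(18,1) + (1,0)
step 2: (92, 5)  from 2·(37,2) + (18,1)
…
step 4: (313, 17)  from 1·(221,12) + (92,5)
…
step 7: (17252, 937)  from 2·(5855,318) + (5542,301)
step 8: (40359, 2192)  from 2·(17252,937) + (5855,318)
step 9: (97970, 5321)  from 2·(40359,2192) + (17252,937)
→ (97970, 5321).  Check: 97970²=9598120900, 339·5321²=9598120899, difference 1.
n=2: (97970,5321)∘(97970,5321) = (97970·97970+339·5321·5321, 97970·5321+5321·97970) = (19196241799,1042596740)
n=3: (19196241799,1042596740)∘(97970,5321) = (97970·19196241799+339·5321·1042596740, 97970·1042596740+5321·19196241799) = (3761311617998090,204286405230279)

97970 5321
19196241799 1042596740
3761311617998090 204286405230279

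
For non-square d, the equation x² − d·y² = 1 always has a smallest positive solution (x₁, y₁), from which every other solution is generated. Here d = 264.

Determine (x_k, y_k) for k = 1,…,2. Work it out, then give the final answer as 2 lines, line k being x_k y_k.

65 4
8449 520

√264 = [16; 4,32, …], period ℓ=2 (even) → k=1
step 0: (16, 1)  from 16·(1,0) + (0,1)
step 1: (65, 4)  from 4·(16,1) + (1,0)
(x₁, y₁) = (65, 4);  65² − 264·4² = 1 ✓
(x_2, y_2) = (65·65 + 264·4·4, 65·4 + 4·65) = (8449, 520)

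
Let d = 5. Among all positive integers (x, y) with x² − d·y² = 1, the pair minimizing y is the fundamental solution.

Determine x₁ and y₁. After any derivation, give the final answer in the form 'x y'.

[2; 4] for √5; ℓ=1 ⇒ convergent index 1
i=0: a=2 ⇒ p=2, q=1
i=1: a=4 ⇒ p=9, q=4
(x₁, y₁) = (9, 4);  9² − 5·4² = 1 ✓

9 4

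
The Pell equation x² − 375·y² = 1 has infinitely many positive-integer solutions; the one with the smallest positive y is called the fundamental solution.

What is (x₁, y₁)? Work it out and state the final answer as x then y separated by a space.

15124 781

√375 = [19; 2,1,2,1,5,1,2,1,2,38, …], period ℓ=10 (even) → k=9
i=0: a=19 ⇒ p=19, q=1
i=1: a=2 ⇒ p=39, q=2
…
i=6: a=1 ⇒ p=1433, q=74
i=7: a=2 ⇒ p=4086, q=211
i=8: a=1 ⇒ p=5519, q=285
i=9: a=2 ⇒ p=15124, q=781
fundamental: x₁=15124, y₁=781  (since 228735376 − 375·609961 = 1)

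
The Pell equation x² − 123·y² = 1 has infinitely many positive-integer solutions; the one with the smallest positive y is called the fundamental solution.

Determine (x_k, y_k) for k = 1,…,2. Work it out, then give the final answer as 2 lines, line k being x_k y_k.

d=123: √d = [11; 11,22] (ℓ=2, even), read p_1/q_1
k=0  a_k=11  p_k/q_k = 11/1
k=1  a_k=11  p_k/q_k = 122/11
→ (122, 11).  Check: 122²=14884, 123·11²=14883, difference 1.
k=2:  x_2 = 122·122+123·11·11 = 29767,  y_2 = 122·11+11·122 = 2684

122 11
29767 2684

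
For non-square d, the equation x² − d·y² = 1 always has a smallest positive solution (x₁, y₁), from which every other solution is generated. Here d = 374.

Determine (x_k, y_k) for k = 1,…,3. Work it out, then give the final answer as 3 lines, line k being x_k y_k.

√374 = [19; 2,1,18,1,2,38, …], period ℓ=6 (even) → k=5
k=0  a_k=19  p_k/q_k = 19/1
…
k=3  a_k=18  p_k/q_k = 1083/56
k=4  a_k=1  p_k/q_k = 1141/59
k=5  a_k=2  p_k/q_k = 3365/174
(x₁, y₁) = (3365, 174);  3365² − 374·174² = 1 ✓
(3365+174√374)^2 = 22646449 + 1171020√374
(3365+174√374)^3 = 152410598405 + 7880964426√374

3365 174
22646449 1171020
152410598405 7880964426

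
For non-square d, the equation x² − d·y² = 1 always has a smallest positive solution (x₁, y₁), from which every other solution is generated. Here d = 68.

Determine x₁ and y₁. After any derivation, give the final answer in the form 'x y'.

33 4

√68 = [8; 4,16, …], period ℓ=2 (even) → k=1
a_0=8:  p_0=8·1+0=8,  q_0=8·0+1=1
a_1=4:  p_1=4·8+1=33,  q_1=4·1+0=4
fundamental: x₁=33, y₁=4  (since 1089 − 68·16 = 1)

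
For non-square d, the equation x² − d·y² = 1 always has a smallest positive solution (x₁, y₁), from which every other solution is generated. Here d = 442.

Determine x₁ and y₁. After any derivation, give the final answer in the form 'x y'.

883 42

√442 = [21; 42, …], period ℓ=1 (odd) → k=1
i=0: a=21 ⇒ p=21, q=1
i=1: a=42 ⇒ p=883, q=42
→ (883, 42).  Check: 883²=779689, 442·42²=779688, difference 1.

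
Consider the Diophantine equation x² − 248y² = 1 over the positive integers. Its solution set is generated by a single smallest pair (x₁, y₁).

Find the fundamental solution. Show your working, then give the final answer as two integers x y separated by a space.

[15; 1,2,1,30] for √248; ℓ=4 ⇒ convergent index 3
k=0  a_k=15  p_k/q_k = 15/1
k=1  a_k=1  p_k/q_k = 16/1
k=2  a_k=2  p_k/q_k = 47/3
k=3  a_k=1  p_k/q_k = 63/4
→ (63, 4).  Check: 63²=3969, 248·4²=3968, difference 1.

63 4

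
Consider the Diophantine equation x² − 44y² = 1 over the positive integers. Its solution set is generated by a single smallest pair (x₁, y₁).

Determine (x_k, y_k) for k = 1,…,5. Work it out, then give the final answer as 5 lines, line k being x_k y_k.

199 30
79201 11940
31521799 4752090
12545596801 1891319880
4993116004999 752740560150

√44 = [6; 1,1,1,2,1,1,1,12, …], period ℓ=8 (even) → k=7
step 0: (6, 1)  from 6·(1,0) + (0,1)
…
step 3: (20, 3)  from 1·(13,2) + (7,1)
…
step 6: (126, 19)  from 1·(73,11) + (53,8)
step 7: (199, 30)  from 1·(126,19) + (73,11)
(x₁, y₁) = (199, 30);  199² − 44·30² = 1 ✓
(199+30√44)^2 = 79201 + 11940√44
(199+30√44)^3 = 31521799 + 4752090√44
(199+30√44)^4 = 12545596801 + 1891319880√44
(199+30√44)^5 = 4993116004999 + 752740560150√44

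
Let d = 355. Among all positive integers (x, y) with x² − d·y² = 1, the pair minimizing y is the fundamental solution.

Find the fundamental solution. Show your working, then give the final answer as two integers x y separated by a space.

d=355: √d = [18; 1,5,3,3,1,6,1,3,3,5,1,36] (ℓ=12, even), read p_11/q_11
i=0: a=18 ⇒ p=18, q=1
i=1: a=1 ⇒ p=19, q=1
…
i=3: a=3 ⇒ p=358, q=19
…
i=5: a=1 ⇒ p=1545, q=82
…
i=10: a=5 ⇒ p=803418, q=42641
i=11: a=1 ⇒ p=954809, q=50676
→ (954809, 50676).  Check: 954809²=911660226481, 355·50676²=911660226480, difference 1.

954809 50676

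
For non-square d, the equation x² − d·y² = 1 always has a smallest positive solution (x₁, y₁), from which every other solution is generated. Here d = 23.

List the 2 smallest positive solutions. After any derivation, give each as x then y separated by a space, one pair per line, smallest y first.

24 5
1151 240

√23 → a₀=4, period (1,3,1,8); ℓ=4 even so k=3
a_0=4:  p_0=4·1+0=4,  q_0=4·0+1=1
…
a_2=3:  p_2=3·5+4=19,  q_2=3·1+1=4
a_3=1:  p_3=1·19+5=24,  q_3=1·4+1=5
→ (24, 5).  Check: 24²=576, 23·5²=575, difference 1.
(24+5√23)^2 = 1151 + 240√23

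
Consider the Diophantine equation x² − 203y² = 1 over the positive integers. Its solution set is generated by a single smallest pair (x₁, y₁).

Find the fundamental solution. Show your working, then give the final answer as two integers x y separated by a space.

57 4

d=203: √d = [14; 4,28] (ℓ=2, even), read p_1/q_1
a_0=14:  p_0=14·1+0=14,  q_0=14·0+1=1
a_1=4:  p_1=4·14+1=57,  q_1=4·1+0=4
fundamental: x₁=57, y₁=4  (since 3249 − 203·16 = 1)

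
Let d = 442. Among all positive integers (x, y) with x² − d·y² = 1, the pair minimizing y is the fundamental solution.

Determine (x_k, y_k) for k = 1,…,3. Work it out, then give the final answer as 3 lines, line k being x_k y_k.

883 42
1559377 74172
2753858899 130987710

√442 = [21; 42, …], period ℓ=1 (odd) → k=1
step 0: (21, 1)  from 21·(1,0) + (0,1)
step 1: (883, 42)  from 42·(21,1) + (1,0)
→ (883, 42).  Check: 883²=779689, 442·42²=779688, difference 1.
(883+42√442)^2 = 1559377 + 74172√442
(883+42√442)^3 = 2753858899 + 130987710√442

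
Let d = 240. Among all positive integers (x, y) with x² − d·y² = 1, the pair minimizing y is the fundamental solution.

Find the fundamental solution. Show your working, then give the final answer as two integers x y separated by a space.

31 2

[15; 2,30] for √240; ℓ=2 ⇒ convergent index 1
a_0=15:  p_0=15·1+0=15,  q_0=15·0+1=1
a_1=2:  p_1=2·15+1=31,  q_1=2·1+0=2
(x₁, y₁) = (31, 2);  31² − 240·2² = 1 ✓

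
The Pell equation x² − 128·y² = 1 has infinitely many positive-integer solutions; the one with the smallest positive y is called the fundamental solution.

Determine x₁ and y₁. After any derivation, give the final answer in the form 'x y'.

√128 = [11; 3,5,3,22, …], period ℓ=4 (even) → k=3
k=0  a_k=11  p_k/q_k = 11/1
…
k=2  a_k=5  p_k/q_k = 181/16
k=3  a_k=3  p_k/q_k = 577/51
→ (577, 51).  Check: 577²=332929, 128·51²=332928, difference 1.

577 51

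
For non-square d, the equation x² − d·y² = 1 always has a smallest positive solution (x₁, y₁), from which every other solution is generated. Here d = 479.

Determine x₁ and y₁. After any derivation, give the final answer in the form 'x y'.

[21; 1,7,1,3,2,21,2,3,1,7,1,42] for √479; ℓ=12 ⇒ convergent index 11
i=0: a=21 ⇒ p=21, q=1
…
i=2: a=7 ⇒ p=175, q=8
…
i=6: a=21 ⇒ p=37075, q=1694
…
i=9: a=1 ⇒ p=340591, q=15562
i=10: a=7 ⇒ p=2648849, q=121029
i=11: a=1 ⇒ p=2989440, q=136591
→ (2989440, 136591).  Check: 2989440²=8936751513600, 479·136591²=8936751513599, difference 1.

2989440 136591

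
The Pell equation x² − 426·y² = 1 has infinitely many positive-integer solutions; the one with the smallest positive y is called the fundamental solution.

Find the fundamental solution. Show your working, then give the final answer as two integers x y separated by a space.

√426 → a₀=20, period (1,1,1,3,2,6,2,3,1,1,1,40); ℓ=12 even so k=11
k=0  a_k=20  p_k/q_k = 20/1
…
k=4  a_k=3  p_k/q_k = 227/11
k=5  a_k=2  p_k/q_k = 516/25
…
k=9  a_k=1  p_k/q_k = 31971/1549
k=10  a_k=1  p_k/q_k = 56780/2751
k=11  a_k=1  p_k/q_k = 88751/4300
→ (88751, 4300).  Check: 88751²=7876740001, 426·4300²=7876740000, difference 1.

88751 4300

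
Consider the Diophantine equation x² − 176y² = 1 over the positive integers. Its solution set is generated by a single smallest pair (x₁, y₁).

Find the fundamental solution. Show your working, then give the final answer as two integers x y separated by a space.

√176 → a₀=13, period (3,1,3,26); ℓ=4 even so k=3
k=0  a_k=13  p_k/q_k = 13/1
…
k=2  a_k=1  p_k/q_k = 53/4
k=3  a_k=3  p_k/q_k = 199/15
→ (199, 15).  Check: 199²=39601, 176·15²=39600, difference 1.

199 15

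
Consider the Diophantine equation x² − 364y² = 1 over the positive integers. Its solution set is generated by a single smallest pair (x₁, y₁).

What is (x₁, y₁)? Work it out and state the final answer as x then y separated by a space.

d=364: √d = [19; 12,1,2,3,1,8,1,3,2,1,12,38] (ℓ=12, even), read p_11/q_11
k=0  a_k=19  p_k/q_k = 19/1
k=1  a_k=12  p_k/q_k = 229/12
…
k=4  a_k=3  p_k/q_k = 2423/127
k=5  a_k=1  p_k/q_k = 3148/165
…
k=10  a_k=1  p_k/q_k = 390371/20461
k=11  a_k=12  p_k/q_k = 4954951/259710
→ (4954951, 259710).  Check: 4954951²=24551539412401, 364·259710²=24551539412400, difference 1.

4954951 259710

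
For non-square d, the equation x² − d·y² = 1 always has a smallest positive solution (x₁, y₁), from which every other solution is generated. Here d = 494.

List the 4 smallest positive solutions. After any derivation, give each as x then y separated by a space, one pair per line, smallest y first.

[22; 4,2,2,1,2,1,2,2,4,44] for √494; ℓ=10 ⇒ convergent index 9
a_0=22:  p_0=22·1+0=22,  q_0=22·0+1=1
a_1=4:  p_1=4·22+1=89,  q_1=4·1+0=4
a_2=2:  p_2=2·89+22=200,  q_2=2·4+1=9
a_3=2:  p_3=2·200+89=489,  q_3=2·9+4=22
a_4=1:  p_4=1·489+200=689,  q_4=1·22+9=31
a_5=2:  p_5=2·689+489=1867,  q_5=2·31+22=84
a_6=1:  p_6=1·1867+689=2556,  q_6=1·84+31=115
a_7=2:  p_7=2·2556+1867=6979,  q_7=2·115+84=314
a_8=2:  p_8=2·6979+2556=16514,  q_8=2·314+115=743
a_9=4:  p_9=4·16514+6979=73035,  q_9=4·743+314=3286
(x₁, y₁) = (73035, 3286);  73035² − 494·3286² = 1 ✓
k=2:  x_2 = 73035·73035+494·3286·3286 = 10668222449,  y_2 = 73035·3286+3286·73035 = 479986020
k=3:  x_3 = 73035·10668222449+494·3286·479986020 = 1558307253052395,  y_3 = 73035·479986020+3286·10668222449 = 70111557938114
k=4:  x_4 = 73035·1558307253052395+494·3286·70111557938114 = 227621940442695115201,  y_4 = 73035·70111557938114+3286·1558307253052395 = 10241195267540325960

73035 3286
10668222449 479986020
1558307253052395 70111557938114
227621940442695115201 10241195267540325960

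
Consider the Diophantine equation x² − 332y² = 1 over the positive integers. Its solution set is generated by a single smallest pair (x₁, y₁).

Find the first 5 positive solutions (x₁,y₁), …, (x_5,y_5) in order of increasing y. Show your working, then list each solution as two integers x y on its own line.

13447 738
361643617 19847772
9726043422151 533785979430
261572211433685377 14355640110942648
7034723044571491106887 386080584609905595882

√332 = [18; 4,1,1,8,1,1,4,36, …], period ℓ=8 (even) → k=7
a_0=18:  p_0=18·1+0=18,  q_0=18·0+1=1
a_1=4:  p_1=4·18+1=73,  q_1=4·1+0=4
a_2=1:  p_2=1·73+18=91,  q_2=1·4+1=5
a_3=1:  p_3=1·91+73=164,  q_3=1·5+4=9
a_4=8:  p_4=8·164+91=1403,  q_4=8·9+5=77
a_5=1:  p_5=1·1403+164=1567,  q_5=1·77+9=86
a_6=1:  p_6=1·1567+1403=2970,  q_6=1·86+77=163
a_7=4:  p_7=4·2970+1567=13447,  q_7=4·163+86=738
fundamental: x₁=13447, y₁=738  (since 180821809 − 332·544644 = 1)
n=2: (13447,738)∘(13447,738) = (13447·13447+332·738·738, 13447·738+738·13447) = (361643617,19847772)
n=3: (361643617,19847772)∘(13447,738) = (13447·361643617+332·738·19847772, 13447·19847772+738·361643617) = (9726043422151,533785979430)
n=4: (9726043422151,533785979430)∘(13447,738) = (13447·9726043422151+332·738·533785979430, 13447·533785979430+738·9726043422151) = (261572211433685377,14355640110942648)
n=5: (261572211433685377,14355640110942648)∘(13447,738) = (13447·261572211433685377+332·738·14355640110942648, 13447·14355640110942648+738·261572211433685377) = (7034723044571491106887,386080584609905595882)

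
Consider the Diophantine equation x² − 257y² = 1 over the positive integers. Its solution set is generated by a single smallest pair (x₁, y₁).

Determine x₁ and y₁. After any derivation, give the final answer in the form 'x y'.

513 32

√257 = [16; 32, …], period ℓ=1 (odd) → k=1
k=0  a_k=16  p_k/q_k = 16/1
k=1  a_k=32  p_k/q_k = 513/32
fundamental: x₁=513, y₁=32  (since 263169 − 257·1024 = 1)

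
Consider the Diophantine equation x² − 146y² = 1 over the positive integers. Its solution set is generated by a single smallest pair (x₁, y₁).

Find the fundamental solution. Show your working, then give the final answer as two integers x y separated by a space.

√146 → a₀=12, period (12,24); ℓ=2 even so k=1
step 0: (12, 1)  from 12·(1,0) + (0,1)
step 1: (145, 12)  from 12·(12,1) + (1,0)
fundamental: x₁=145, y₁=12  (since 21025 − 146·144 = 1)

145 12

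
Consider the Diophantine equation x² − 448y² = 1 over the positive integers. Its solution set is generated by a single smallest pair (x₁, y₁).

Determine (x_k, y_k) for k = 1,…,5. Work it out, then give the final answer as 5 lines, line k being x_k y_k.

127 6
32257 1524
8193151 387090
2081028097 98319336
528572943487 24972724254

[21; 6,42] for √448; ℓ=2 ⇒ convergent index 1
k=0  a_k=21  p_k/q_k = 21/1
k=1  a_k=6  p_k/q_k = 127/6
(x₁, y₁) = (127, 6);  127² − 448·6² = 1 ✓
(127+6√448)^2 = 32257 + 1524√448
(127+6√448)^3 = 8193151 + 387090√448
(127+6√448)^4 = 2081028097 + 98319336√448
(127+6√448)^5 = 528572943487 + 24972724254√448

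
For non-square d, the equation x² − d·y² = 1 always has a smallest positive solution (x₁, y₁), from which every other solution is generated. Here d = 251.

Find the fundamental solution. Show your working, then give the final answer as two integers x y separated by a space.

[15; 1,5,2,1,2,…,5,1,30] for √251; ℓ=14 ⇒ convergent index 13
step 0: (15, 1)  from 15·(1,0) + (0,1)
step 1: (16, 1)  from 1·(15,1) + (1,0)
step 2: (95, 6)  from 5·(16,1) + (15,1)
step 3: (206, 13)  from 2·(95,6) + (16,1)
step 4: (301, 19)  from 1·(206,13) + (95,6)
step 5: (808, 51)  from 2·(301,19) + (206,13)
step 6: (1917, 121)  from 2·(808,51) + (301,19)
…
step 9: (151649, 9572)  from 2·(61043,3853) + (29563,1866)
step 10: (212692, 13425)  from 1·(151649,9572) + (61043,3853)
step 11: (577033, 36422)  from 2·(212692,13425) + (151649,9572)
step 12: (3097857, 195535)  from 5·(577033,36422) + (212692,13425)
step 13: (3674890, 231957)  from 1·(3097857,195535) + (577033,36422)
fundamental: x₁=3674890, y₁=231957  (since 13504816512100 − 251·53804049849 = 1)

3674890 231957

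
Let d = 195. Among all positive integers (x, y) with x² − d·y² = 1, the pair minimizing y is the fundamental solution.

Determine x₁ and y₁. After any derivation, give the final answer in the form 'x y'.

[13; 1,26] for √195; ℓ=2 ⇒ convergent index 1
a_0=13:  p_0=13·1+0=13,  q_0=13·0+1=1
a_1=1:  p_1=1·13+1=14,  q_1=1·1+0=1
(x₁, y₁) = (14, 1);  14² − 195·1² = 1 ✓

14 1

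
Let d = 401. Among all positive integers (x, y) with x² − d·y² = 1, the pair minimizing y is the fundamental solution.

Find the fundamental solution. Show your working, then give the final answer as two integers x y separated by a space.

d=401: √d = [20; 40] (ℓ=1, odd), read p_1/q_1
a_0=20:  p_0=20·1+0=20,  q_0=20·0+1=1
a_1=40:  p_1=40·20+1=801,  q_1=40·1+0=40
fundamental: x₁=801, y₁=40  (since 641601 − 401·1600 = 1)

801 40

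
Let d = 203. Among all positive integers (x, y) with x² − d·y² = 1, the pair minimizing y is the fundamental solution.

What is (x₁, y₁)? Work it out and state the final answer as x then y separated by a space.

57 4

√203 → a₀=14, period (4,28); ℓ=2 even so k=1
i=0: a=14 ⇒ p=14, q=1
i=1: a=4 ⇒ p=57, q=4
fundamental: x₁=57, y₁=4  (since 3249 − 203·16 = 1)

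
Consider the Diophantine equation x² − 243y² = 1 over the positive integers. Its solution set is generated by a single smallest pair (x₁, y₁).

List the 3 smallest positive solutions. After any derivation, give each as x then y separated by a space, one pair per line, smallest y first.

√243 = [15; 1,1,2,3,15,3,2,1,1,30, …], period ℓ=10 (even) → k=9
k=0  a_k=15  p_k/q_k = 15/1
k=1  a_k=1  p_k/q_k = 16/1
k=2  a_k=1  p_k/q_k = 31/2
k=3  a_k=2  p_k/q_k = 78/5
k=4  a_k=3  p_k/q_k = 265/17
k=5  a_k=15  p_k/q_k = 4053/260
k=6  a_k=3  p_k/q_k = 12424/797
k=7  a_k=2  p_k/q_k = 28901/1854
k=8  a_k=1  p_k/q_k = 41325/2651
k=9  a_k=1  p_k/q_k = 70226/4505
fundamental: x₁=70226, y₁=4505  (since 4931691076 − 243·20295025 = 1)
(x_2, y_2) = (70226·70226 + 243·4505·4505, 70226·4505 + 4505·70226) = (9863382151, 632736260)
(x_3, y_3) = (70226·9863382151 + 243·4505·632736260, 70226·632736260 + 4505·9863382151) = (1385331749802026, 88869073185015)

70226 4505
9863382151 632736260
1385331749802026 88869073185015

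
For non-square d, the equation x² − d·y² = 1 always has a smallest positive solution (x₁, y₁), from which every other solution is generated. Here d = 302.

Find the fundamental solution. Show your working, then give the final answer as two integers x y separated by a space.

√302 → a₀=17, period (2,1,1,1,4,…,1,2,34); ℓ=16 even so k=15
step 0: (17, 1)  from 17·(1,0) + (0,1)
step 1: (35, 2)  from 2·(17,1) + (1,0)
step 2: (52, 3)  from 1·(35,2) + (17,1)
step 3: (87, 5)  from 1·(52,3) + (35,2)
step 4: (139, 8)  from 1·(87,5) + (52,3)
…
step 6: (1425, 82)  from 2·(643,37) + (139,8)
step 7: (2068, 119)  from 1·(1425,82) + (643,37)
step 8: (34513, 1986)  from 16·(2068,119) + (1425,82)
step 9: (36581, 2105)  from 1·(34513,1986) + (2068,119)
step 10: (107675, 6196)  from 2·(36581,2105) + (34513,1986)
…
step 12: (574956, 33085)  from 1·(467281,26889) + (107675,6196)
step 13: (1042237, 59974)  from 1·(574956,33085) + (467281,26889)
step 14: (1617193, 93059)  from 1·(1042237,59974) + (574956,33085)
step 15: (4276623, 246092)  from 2·(1617193,93059) + (1042237,59974)
fundamental: x₁=4276623, y₁=246092  (since 18289504284129 − 302·60561272464 = 1)

4276623 246092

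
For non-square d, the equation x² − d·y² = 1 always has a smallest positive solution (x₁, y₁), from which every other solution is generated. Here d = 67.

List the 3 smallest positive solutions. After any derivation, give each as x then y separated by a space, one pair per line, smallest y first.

√67 → a₀=8, period (5,2,1,1,7,1,1,2,5,16); ℓ=10 even so k=9
i=0: a=8 ⇒ p=8, q=1
i=1: a=5 ⇒ p=41, q=5
…
i=3: a=1 ⇒ p=131, q=16
…
i=6: a=1 ⇒ p=1899, q=232
…
i=8: a=2 ⇒ p=9053, q=1106
i=9: a=5 ⇒ p=48842, q=5967
fundamental: x₁=48842, y₁=5967  (since 2385540964 − 67·35605089 = 1)
(48842+5967√67)^2 = 4771081927 + 582880428√67
(48842+5967√67)^3 = 466058366908226 + 56938091722785√67

48842 5967
4771081927 582880428
466058366908226 56938091722785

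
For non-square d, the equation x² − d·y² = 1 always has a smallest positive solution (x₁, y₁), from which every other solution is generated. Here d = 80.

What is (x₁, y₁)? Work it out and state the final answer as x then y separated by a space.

[8; 1,16] for √80; ℓ=2 ⇒ convergent index 1
step 0: (8, 1)  from 8·(1,0) + (0,1)
step 1: (9, 1)  from 1·(8,1) + (1,0)
(x₁, y₁) = (9, 1);  9² − 80·1² = 1 ✓

9 1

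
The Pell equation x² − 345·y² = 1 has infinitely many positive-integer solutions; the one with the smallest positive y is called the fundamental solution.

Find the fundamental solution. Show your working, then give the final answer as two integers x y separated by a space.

6761 364

d=345: √d = [18; 1,1,2,1,6,1,2,1,1,36] (ℓ=10, even), read p_9/q_9
k=0  a_k=18  p_k/q_k = 18/1
…
k=4  a_k=1  p_k/q_k = 130/7
…
k=6  a_k=1  p_k/q_k = 1003/54
k=7  a_k=2  p_k/q_k = 2879/155
k=8  a_k=1  p_k/q_k = 3882/209
k=9  a_k=1  p_k/q_k = 6761/364
→ (6761, 364).  Check: 6761²=45711121, 345·364²=45711120, difference 1.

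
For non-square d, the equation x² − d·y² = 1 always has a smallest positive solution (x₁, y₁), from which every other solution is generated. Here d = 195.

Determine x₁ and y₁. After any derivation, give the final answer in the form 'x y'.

14 1

√195 = [13; 1,26, …], period ℓ=2 (even) → k=1
a_0=13:  p_0=13·1+0=13,  q_0=13·0+1=1
a_1=1:  p_1=1·13+1=14,  q_1=1·1+0=1
fundamental: x₁=14, y₁=1  (since 196 − 195·1 = 1)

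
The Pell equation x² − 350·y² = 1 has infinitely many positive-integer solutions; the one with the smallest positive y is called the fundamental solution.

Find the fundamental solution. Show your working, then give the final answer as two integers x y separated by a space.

449 24

d=350: √d = [18; 1,2,2,2,1,36] (ℓ=6, even), read p_5/q_5
i=0: a=18 ⇒ p=18, q=1
i=1: a=1 ⇒ p=19, q=1
i=2: a=2 ⇒ p=56, q=3
…
i=4: a=2 ⇒ p=318, q=17
i=5: a=1 ⇒ p=449, q=24
→ (449, 24).  Check: 449²=201601, 350·24²=201600, difference 1.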